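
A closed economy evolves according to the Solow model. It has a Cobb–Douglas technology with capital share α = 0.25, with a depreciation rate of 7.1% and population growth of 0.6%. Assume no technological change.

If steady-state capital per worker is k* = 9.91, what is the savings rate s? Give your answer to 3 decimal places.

Steady state requires s·f(k) = (n + δ)·k, i.e. s·k^α = (n + δ)·k.
So s / (n + δ) = (k*)^(1−α) = 9.91^0.75 = 5.5854.
Therefore s = 5.5854 × (n + δ) = 5.5854 × 0.077 = 0.4301.

s ≈ 0.430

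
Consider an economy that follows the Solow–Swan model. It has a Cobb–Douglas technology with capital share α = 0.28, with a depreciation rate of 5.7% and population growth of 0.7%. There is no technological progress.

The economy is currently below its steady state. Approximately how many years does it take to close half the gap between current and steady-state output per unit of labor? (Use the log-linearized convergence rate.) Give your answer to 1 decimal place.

Near the steady state the convergence rate is λ = (1 − α)(n + δ).
λ = (1 − 0.28) × 0.064 = 0.72 × 0.064 = 0.04608
Half-life = ln 2 / λ = 0.6931 / 0.04608 ≈ 15.04 years

half-life ≈ 15.0 years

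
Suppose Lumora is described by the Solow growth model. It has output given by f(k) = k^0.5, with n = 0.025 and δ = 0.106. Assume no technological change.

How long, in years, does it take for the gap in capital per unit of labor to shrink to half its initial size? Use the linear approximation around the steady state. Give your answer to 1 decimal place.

half-life ≈ 10.6 years

Near the steady state the convergence rate is λ = (1 − α)(n + δ).
λ = (1 − 0.5) × 0.131 = 0.5 × 0.131 = 0.0655
Half-life = ln 2 / λ = 0.6931 / 0.0655 ≈ 10.58 years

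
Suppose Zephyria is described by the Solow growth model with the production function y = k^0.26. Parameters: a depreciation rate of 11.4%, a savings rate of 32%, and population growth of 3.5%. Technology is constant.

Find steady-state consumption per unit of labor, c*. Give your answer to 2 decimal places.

c* ≈ 0.89

At the steady state, Δk = 0, so s·k^α = (n + δ)·k.
Dividing both sides by k: k^(1−α) = s / (n + δ).
k^0.74 = 0.32 / (0.035 + 0.114) = 0.32 / 0.149 = 2.1477
k* = 2.1477^(1/0.74) ≈ 2.8094
y* = (k*)^α = 2.8094^0.26 ≈ 1.3081
c* = (1 − s)·y* = (1 − 0.32) × 1.3081 ≈ 0.8895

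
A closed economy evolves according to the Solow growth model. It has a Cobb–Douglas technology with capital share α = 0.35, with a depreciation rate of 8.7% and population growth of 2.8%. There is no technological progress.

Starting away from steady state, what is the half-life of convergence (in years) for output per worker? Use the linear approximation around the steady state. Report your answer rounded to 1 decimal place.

half-life ≈ 9.3 years

Near the steady state the convergence rate is λ = (1 − α)(n + δ).
λ = (1 − 0.35) × 0.115 = 0.65 × 0.115 = 0.07475
Half-life = ln 2 / λ = 0.6931 / 0.07475 ≈ 9.27 years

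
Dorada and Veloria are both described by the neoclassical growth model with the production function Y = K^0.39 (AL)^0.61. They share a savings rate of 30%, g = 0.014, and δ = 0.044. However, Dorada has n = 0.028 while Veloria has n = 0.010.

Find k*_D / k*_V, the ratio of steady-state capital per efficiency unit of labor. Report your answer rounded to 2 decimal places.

ratio ≈ 0.68

Steady-state k* = [s/(n + g + δ)]^(1/(1−α)), so the ratio is [ (s_D/(n + g + δ)_D) / (s_V/(n + g + δ)_V) ]^1.6393.
s_D/(n + g + δ)_D = 0.30/0.086 = 3.4884; s_V/(n + g + δ)_V = 0.30/0.068 = 4.4118.
Ratio = (3.4884/4.4118)^1.6393 = 0.7907^1.6393 ≈ 0.6805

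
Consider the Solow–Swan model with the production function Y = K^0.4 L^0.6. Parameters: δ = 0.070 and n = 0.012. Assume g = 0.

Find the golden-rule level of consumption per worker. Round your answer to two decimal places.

c_gold ≈ 1.73

At the golden rule, f'(k) = n + δ, so α·k^(α−1) = n + δ and k_gold = (α/(n + δ))^(1/(1−α)).
k_gold = (0.4/0.082)^(1/0.6) = 4.8780^1.6667 ≈ 14.0311
c_gold = f(k_gold) − (n + δ)·k_gold = 2.8763 − 0.082×14.0311 ≈ 1.7257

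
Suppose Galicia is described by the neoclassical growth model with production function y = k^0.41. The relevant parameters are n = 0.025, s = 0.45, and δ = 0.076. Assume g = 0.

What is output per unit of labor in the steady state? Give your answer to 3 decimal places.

Steady state requires s·f(k) = (n + δ)·k, i.e. s·k^α = (n + δ)·k.
Dividing both sides by k: k^(1−α) = s / (n + δ).
k^0.59 = 0.45 / (0.025 + 0.076) = 0.45 / 0.101 = 4.4554
k* = 4.4554^(1/0.59) ≈ 12.5837
y* = (k*)^α = 12.5837^0.41 ≈ 2.8244

y* ≈ 2.824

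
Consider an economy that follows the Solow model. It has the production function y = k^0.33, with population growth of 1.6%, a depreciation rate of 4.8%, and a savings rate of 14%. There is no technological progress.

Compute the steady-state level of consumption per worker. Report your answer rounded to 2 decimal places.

In steady state, investment equals break-even investment: s·k^α = (n + δ)·k.
Rearranging, k^(1−α) = s / (n + δ).
k^0.67 = 0.14 / (0.016 + 0.048) = 0.14 / 0.064 = 2.1875
k* = 2.1875^(1/0.67) ≈ 3.2165
y* = (k*)^α = 3.2165^0.33 ≈ 1.4704
c* = (1 − s)·y* = (1 − 0.14) × 1.4704 ≈ 1.2645

c* ≈ 1.26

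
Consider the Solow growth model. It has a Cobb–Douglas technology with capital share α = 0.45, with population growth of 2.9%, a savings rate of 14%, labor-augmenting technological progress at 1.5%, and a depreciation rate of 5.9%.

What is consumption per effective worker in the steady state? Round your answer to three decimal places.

In steady state, investment equals break-even investment: s·k^α = (n + g + δ)·k.
Dividing both sides by k: k^(1−α) = s / (n + g + δ).
k^0.55 = 0.14 / (0.029 + 0.015 + 0.059) = 0.14 / 0.103 = 1.3592
k* = 1.3592^(1/0.55) ≈ 1.7472
y* = (k*)^α = 1.7472^0.45 ≈ 1.2854
c* = (1 − s)·y* = (1 − 0.14) × 1.2854 ≈ 1.1054

c* = 1.105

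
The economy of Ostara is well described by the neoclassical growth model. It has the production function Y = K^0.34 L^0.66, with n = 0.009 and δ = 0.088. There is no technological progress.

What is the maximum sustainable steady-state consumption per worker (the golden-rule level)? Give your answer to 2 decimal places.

c_gold ≈ 1.26

At the golden rule, f'(k) = n + δ, so α·k^(α−1) = n + δ and k_gold = (α/(n + δ))^(1/(1−α)).
k_gold = (0.34/0.097)^(1/0.66) = 3.5052^1.5152 ≈ 6.6888
c_gold = f(k_gold) − (n + δ)·k_gold = 1.9082 − 0.097×6.6888 ≈ 1.2594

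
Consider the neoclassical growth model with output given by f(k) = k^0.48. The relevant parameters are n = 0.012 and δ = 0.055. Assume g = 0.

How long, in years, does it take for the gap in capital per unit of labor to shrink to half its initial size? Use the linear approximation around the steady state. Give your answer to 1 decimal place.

half-life ≈ 19.9 years

Near the steady state the convergence rate is λ = (1 − α)(n + δ).
λ = (1 − 0.48) × 0.067 = 0.52 × 0.067 = 0.03484
Half-life = ln 2 / λ = 0.6931 / 0.03484 ≈ 19.89 years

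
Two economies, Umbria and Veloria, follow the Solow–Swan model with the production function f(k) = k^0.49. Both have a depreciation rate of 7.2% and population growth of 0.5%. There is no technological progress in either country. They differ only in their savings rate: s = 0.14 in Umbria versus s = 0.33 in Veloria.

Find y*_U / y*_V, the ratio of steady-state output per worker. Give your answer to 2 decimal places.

Steady-state y* = [s/(n + δ)]^(α/(1−α)), so the ratio is [ (s_U/(n + δ)_U) / (s_V/(n + δ)_V) ]^0.9608.
s_U/(n + δ)_U = 0.14/0.077 = 1.8182; s_V/(n + δ)_V = 0.33/0.077 = 4.2857.
Ratio = (1.8182/4.2857)^0.9608 = 0.4242^0.9608 ≈ 0.4387

ratio ≈ 0.44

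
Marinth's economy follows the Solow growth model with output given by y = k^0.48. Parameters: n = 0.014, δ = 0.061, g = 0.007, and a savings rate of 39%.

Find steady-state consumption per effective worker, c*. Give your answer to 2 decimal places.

In steady state, investment equals break-even investment: s·k^α = (n + g + δ)·k.
Rearranging, k^(1−α) = s / (n + g + δ).
k^0.52 = 0.39 / (0.014 + 0.007 + 0.061) = 0.39 / 0.082 = 4.7561
k* = 4.7561^(1/0.52) ≈ 20.0635
y* = (k*)^α = 20.0635^0.48 ≈ 4.2185
c* = (1 − s)·y* = (1 − 0.39) × 4.2185 ≈ 2.5733

c* ≈ 2.57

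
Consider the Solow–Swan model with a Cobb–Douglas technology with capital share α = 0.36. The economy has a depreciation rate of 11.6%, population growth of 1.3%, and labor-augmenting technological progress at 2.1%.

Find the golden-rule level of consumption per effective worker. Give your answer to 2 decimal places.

At the golden rule, f'(k) = n + g + δ, so α·k^(α−1) = n + g + δ and k_gold = (α/(n + g + δ))^(1/(1−α)).
k_gold = (0.36/0.150)^(1/0.64) = 2.4000^1.5625 ≈ 3.9272
c_gold = f(k_gold) − (n + g + δ)·k_gold = 1.6363 − 0.150×3.9272 ≈ 1.0472

c_gold ≈ 1.05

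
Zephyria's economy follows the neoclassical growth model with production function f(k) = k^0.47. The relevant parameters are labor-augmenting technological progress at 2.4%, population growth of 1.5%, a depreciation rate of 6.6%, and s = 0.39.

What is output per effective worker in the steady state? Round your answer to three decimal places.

y* = 3.202

Steady state requires s·f(k) = (n + g + δ)·k, i.e. s·k^α = (n + g + δ)·k.
Dividing both sides by k: k^(1−α) = s / (n + g + δ).
k^0.53 = 0.39 / (0.015 + 0.024 + 0.066) = 0.39 / 0.105 = 3.7143
k* = 3.7143^(1/0.53) ≈ 11.8916
y* = (k*)^α = 11.8916^0.47 ≈ 3.2016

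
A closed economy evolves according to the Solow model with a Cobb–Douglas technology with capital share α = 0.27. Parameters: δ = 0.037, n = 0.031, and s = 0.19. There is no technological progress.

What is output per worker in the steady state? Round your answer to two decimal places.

y* ≈ 1.46

Steady state requires s·f(k) = (n + δ)·k, i.e. s·k^α = (n + δ)·k.
Dividing both sides by k: k^(1−α) = s / (n + δ).
k^0.73 = 0.19 / (0.031 + 0.037) = 0.19 / 0.068 = 2.7941
k* = 2.7941^(1/0.73) ≈ 4.0859
y* = (k*)^α = 4.0859^0.27 ≈ 1.4623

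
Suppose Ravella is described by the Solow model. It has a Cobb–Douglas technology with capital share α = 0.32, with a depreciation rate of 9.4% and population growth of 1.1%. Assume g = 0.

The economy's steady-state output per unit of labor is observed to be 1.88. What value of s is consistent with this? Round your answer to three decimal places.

s ≈ 0.402

In steady state, investment equals break-even investment: s·k^α = (n + δ)·k.
Since y* = [s/(n + δ)]^(α/(1−α)), we have s/(n + δ) = (y*)^((1−α)/α) = 1.88^2.125 = 3.8246.
Therefore s = 3.8246 × (n + δ) = 3.8246 × 0.105 = 0.4016.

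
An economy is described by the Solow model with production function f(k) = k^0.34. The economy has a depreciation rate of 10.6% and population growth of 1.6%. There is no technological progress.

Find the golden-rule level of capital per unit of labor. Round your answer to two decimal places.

The golden rule sets f'(k) = n + δ, i.e. α·k^(α−1) = n + δ.
So k^(1−α) = α / (n + δ) = 0.34 / 0.122 = 2.7869.
k_gold = 2.7869^(1/0.66) ≈ 4.7253

k_gold ≈ 4.73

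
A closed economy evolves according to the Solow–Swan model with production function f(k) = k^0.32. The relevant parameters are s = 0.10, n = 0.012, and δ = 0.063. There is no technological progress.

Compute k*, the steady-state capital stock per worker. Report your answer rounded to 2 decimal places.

k* ≈ 1.53

In steady state, investment equals break-even investment: s·k^α = (n + δ)·k.
Rearranging, k^(1−α) = s / (n + δ).
k^0.68 = 0.10 / (0.012 + 0.063) = 0.10 / 0.075 = 1.3333
k* = 1.3333^(1/0.68) ≈ 1.5266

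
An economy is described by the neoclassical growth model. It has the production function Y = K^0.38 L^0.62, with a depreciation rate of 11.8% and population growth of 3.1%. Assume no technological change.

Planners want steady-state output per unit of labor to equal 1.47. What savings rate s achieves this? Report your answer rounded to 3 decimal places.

At the steady state, Δk = 0, so s·k^α = (n + δ)·k.
Since y* = [s/(n + δ)]^(α/(1−α)), we have s/(n + δ) = (y*)^((1−α)/α) = 1.47^1.6316 = 1.8750.
Therefore s = 1.8750 × (n + δ) = 1.8750 × 0.149 = 0.2794.

s ≈ 0.279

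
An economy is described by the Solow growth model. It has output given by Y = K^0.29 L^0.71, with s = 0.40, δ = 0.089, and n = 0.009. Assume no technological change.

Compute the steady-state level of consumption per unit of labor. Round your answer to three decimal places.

In steady state, investment equals break-even investment: s·k^α = (n + δ)·k.
Dividing both sides by k: k^(1−α) = s / (n + δ).
k^0.71 = 0.40 / (0.009 + 0.089) = 0.40 / 0.098 = 4.0816
k* = 4.0816^(1/0.71) ≈ 7.2498
y* = (k*)^α = 7.2498^0.29 ≈ 1.7762
c* = (1 − s)·y* = (1 − 0.40) × 1.7762 ≈ 1.0657

c* = 1.066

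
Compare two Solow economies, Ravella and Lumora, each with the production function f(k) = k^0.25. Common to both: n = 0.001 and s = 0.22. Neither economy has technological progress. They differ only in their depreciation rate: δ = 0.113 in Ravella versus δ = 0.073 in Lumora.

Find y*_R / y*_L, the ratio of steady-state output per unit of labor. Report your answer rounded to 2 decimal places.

Steady-state y* = [s/(n + δ)]^(α/(1−α)), so the ratio is [ (s_R/(n + δ)_R) / (s_L/(n + δ)_L) ]^0.3333.
s_R/(n + δ)_R = 0.22/0.114 = 1.9298; s_L/(n + δ)_L = 0.22/0.074 = 2.9730.
Ratio = (1.9298/2.9730)^0.3333 = 0.6491^0.3333 ≈ 0.8659

ratio ≈ 0.87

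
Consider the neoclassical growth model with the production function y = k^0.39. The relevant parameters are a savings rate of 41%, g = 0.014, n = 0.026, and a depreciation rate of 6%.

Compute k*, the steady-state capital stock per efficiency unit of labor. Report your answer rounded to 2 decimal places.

k* ≈ 10.11

Steady state requires s·f(k) = (n + g + δ)·k, i.e. s·k^α = (n + g + δ)·k.
Rearranging, k^(1−α) = s / (n + g + δ).
k^0.61 = 0.41 / (0.026 + 0.014 + 0.060) = 0.41 / 0.100 = 4.1000
k* = 4.1000^(1/0.61) ≈ 10.1056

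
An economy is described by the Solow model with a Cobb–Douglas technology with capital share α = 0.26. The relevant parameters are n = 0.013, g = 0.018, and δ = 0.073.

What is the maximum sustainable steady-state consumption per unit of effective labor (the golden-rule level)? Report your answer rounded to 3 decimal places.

At the golden rule, f'(k) = n + g + δ, so α·k^(α−1) = n + g + δ and k_gold = (α/(n + g + δ))^(1/(1−α)).
k_gold = (0.26/0.104)^(1/0.74) = 2.5000^1.3514 ≈ 3.4497
c_gold = f(k_gold) − (n + g + δ)·k_gold = 1.3798 − 0.104×3.4497 ≈ 1.0210

c_gold ≈ 1.021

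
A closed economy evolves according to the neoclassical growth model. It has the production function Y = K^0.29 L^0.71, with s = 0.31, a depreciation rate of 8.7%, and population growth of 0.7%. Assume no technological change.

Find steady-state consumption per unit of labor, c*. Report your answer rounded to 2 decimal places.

c* ≈ 1.12

Steady state requires s·f(k) = (n + δ)·k, i.e. s·k^α = (n + δ)·k.
Rearranging, k^(1−α) = s / (n + δ).
k^0.71 = 0.31 / (0.007 + 0.087) = 0.31 / 0.094 = 3.2979
k* = 3.2979^(1/0.71) ≈ 5.3692
y* = (k*)^α = 5.3692^0.29 ≈ 1.6281
c* = (1 − s)·y* = (1 − 0.31) × 1.6281 ≈ 1.1234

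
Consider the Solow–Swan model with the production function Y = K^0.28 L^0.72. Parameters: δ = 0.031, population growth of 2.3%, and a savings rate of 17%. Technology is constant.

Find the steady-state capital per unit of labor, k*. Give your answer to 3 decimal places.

k* ≈ 4.917

In steady state, investment equals break-even investment: s·k^α = (n + δ)·k.
Rearranging, k^(1−α) = s / (n + δ).
k^0.72 = 0.17 / (0.023 + 0.031) = 0.17 / 0.054 = 3.1481
k* = 3.1481^(1/0.72) ≈ 4.9174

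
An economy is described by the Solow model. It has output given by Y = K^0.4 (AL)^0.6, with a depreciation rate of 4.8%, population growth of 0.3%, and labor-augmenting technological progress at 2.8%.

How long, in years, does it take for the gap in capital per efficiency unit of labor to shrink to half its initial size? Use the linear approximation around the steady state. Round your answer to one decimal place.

about 14.6 years

Near the steady state the convergence rate is λ = (1 − α)(n + g + δ).
λ = (1 − 0.4) × 0.079 = 0.6 × 0.079 = 0.0474
Half-life = ln 2 / λ = 0.6931 / 0.0474 ≈ 14.62 years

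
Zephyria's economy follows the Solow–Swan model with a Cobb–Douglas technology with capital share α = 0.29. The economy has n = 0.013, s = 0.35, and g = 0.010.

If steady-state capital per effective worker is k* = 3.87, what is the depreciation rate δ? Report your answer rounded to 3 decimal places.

In steady state, investment equals break-even investment: s·k^α = (n + g + δ)·k.
So s / (n + g + δ) = (k*)^(1−α) = 3.87^0.71 = 2.6138.
Therefore n + g + δ = s / 2.6138 = 0.35 / 2.6138 = 0.1339, so δ = 0.1339 − 0.023 = 0.1109.

δ ≈ 0.111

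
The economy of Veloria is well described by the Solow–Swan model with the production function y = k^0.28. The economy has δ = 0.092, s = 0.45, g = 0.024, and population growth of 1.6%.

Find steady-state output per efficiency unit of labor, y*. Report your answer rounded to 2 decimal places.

y* ≈ 1.61

At the steady state, Δk = 0, so s·k^α = (n + g + δ)·k.
Dividing both sides by k: k^(1−α) = s / (n + g + δ).
k^0.72 = 0.45 / (0.016 + 0.024 + 0.092) = 0.45 / 0.132 = 3.4091
k* = 3.4091^(1/0.72) ≈ 5.4926
y* = (k*)^α = 5.4926^0.28 ≈ 1.6112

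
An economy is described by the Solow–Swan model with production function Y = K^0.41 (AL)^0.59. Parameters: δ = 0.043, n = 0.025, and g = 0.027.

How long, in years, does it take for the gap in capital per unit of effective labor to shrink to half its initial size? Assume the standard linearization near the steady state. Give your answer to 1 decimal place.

Near the steady state the convergence rate is λ = (1 − α)(n + g + δ).
λ = (1 − 0.41) × 0.095 = 0.59 × 0.095 = 0.05605
Half-life = ln 2 / λ = 0.6931 / 0.05605 ≈ 12.37 years

half-life ≈ 12.4 years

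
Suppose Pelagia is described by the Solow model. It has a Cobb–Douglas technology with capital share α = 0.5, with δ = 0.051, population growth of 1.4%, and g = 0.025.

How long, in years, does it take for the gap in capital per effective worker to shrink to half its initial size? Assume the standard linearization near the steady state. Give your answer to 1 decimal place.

Near the steady state the convergence rate is λ = (1 − α)(n + g + δ).
λ = (1 − 0.5) × 0.090 = 0.5 × 0.090 = 0.0450
Half-life = ln 2 / λ = 0.6931 / 0.0450 ≈ 15.40 years

t_½ ≈ 15.4 years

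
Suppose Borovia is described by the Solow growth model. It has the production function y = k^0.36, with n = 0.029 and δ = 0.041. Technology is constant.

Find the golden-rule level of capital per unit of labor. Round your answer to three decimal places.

The golden rule sets f'(k) = n + δ, i.e. α·k^(α−1) = n + δ.
So k^(1−α) = α / (n + δ) = 0.36 / 0.070 = 5.1429.
k_gold = 5.1429^(1/0.64) ≈ 12.9200

k_gold ≈ 12.920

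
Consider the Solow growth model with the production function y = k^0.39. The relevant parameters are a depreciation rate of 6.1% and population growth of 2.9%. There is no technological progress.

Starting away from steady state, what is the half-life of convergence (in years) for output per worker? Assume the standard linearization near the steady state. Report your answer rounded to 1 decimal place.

Near the steady state the convergence rate is λ = (1 − α)(n + δ).
λ = (1 − 0.39) × 0.090 = 0.61 × 0.090 = 0.0549
Half-life = ln 2 / λ = 0.6931 / 0.0549 ≈ 12.62 years

about 12.6 years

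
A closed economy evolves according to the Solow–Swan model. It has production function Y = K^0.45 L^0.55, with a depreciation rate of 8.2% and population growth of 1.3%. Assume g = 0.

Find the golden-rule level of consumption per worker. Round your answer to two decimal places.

At the golden rule, f'(k) = n + δ, so α·k^(α−1) = n + δ and k_gold = (α/(n + δ))^(1/(1−α)).
k_gold = (0.45/0.095)^(1/0.55) = 4.7368^1.8182 ≈ 16.9109
c_gold = f(k_gold) − (n + δ)·k_gold = 3.5701 − 0.095×16.9109 ≈ 1.9636

c_gold ≈ 1.96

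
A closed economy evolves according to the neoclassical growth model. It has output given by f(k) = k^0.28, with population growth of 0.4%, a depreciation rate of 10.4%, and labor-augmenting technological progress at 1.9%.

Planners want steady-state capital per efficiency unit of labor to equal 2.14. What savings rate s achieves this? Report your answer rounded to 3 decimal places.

s ≈ 0.220

At the steady state, Δk = 0, so s·k^α = (n + g + δ)·k.
So s / (n + g + δ) = (k*)^(1−α) = 2.14^0.72 = 1.7294.
Therefore s = 1.7294 × (n + g + δ) = 1.7294 × 0.127 = 0.2196.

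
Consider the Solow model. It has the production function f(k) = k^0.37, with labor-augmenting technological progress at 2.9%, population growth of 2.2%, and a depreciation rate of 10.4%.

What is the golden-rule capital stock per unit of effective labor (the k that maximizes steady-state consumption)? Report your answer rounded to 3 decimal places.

The golden rule sets f'(k) = n + g + δ, i.e. α·k^(α−1) = n + g + δ.
So k^(1−α) = α / (n + g + δ) = 0.37 / 0.155 = 2.3871.
k_gold = 2.3871^(1/0.63) ≈ 3.9792

k_gold ≈ 3.979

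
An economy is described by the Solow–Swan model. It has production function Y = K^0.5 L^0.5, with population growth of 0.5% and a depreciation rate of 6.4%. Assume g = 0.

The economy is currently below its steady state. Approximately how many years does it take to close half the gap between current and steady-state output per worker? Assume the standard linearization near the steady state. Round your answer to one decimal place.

Near the steady state the convergence rate is λ = (1 − α)(n + δ).
λ = (1 − 0.5) × 0.069 = 0.5 × 0.069 = 0.0345
Half-life = ln 2 / λ = 0.6931 / 0.0345 ≈ 20.09 years

about 20.1 years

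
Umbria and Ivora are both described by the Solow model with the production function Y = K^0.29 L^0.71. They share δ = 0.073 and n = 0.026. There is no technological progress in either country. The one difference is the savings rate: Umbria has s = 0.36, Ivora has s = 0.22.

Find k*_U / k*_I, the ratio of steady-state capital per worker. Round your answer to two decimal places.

Steady-state k* = [s/(n + δ)]^(1/(1−α)), so the ratio is [ (s_U/(n + δ)_U) / (s_I/(n + δ)_I) ]^1.4085.
s_U/(n + δ)_U = 0.36/0.099 = 3.6364; s_I/(n + δ)_I = 0.22/0.099 = 2.2222.
Ratio = (3.6364/2.2222)^1.4085 = 1.6364^1.4085 ≈ 2.0011

ratio ≈ 2.00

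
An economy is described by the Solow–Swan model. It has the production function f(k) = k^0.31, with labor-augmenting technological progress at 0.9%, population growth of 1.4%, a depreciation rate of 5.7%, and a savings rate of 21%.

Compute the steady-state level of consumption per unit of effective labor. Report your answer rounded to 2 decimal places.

At the steady state, Δk = 0, so s·k^α = (n + g + δ)·k.
Rearranging, k^(1−α) = s / (n + g + δ).
k^0.69 = 0.21 / (0.014 + 0.009 + 0.057) = 0.21 / 0.080 = 2.6250
k* = 2.6250^(1/0.69) ≈ 4.0498
y* = (k*)^α = 4.0498^0.31 ≈ 1.5428
c* = (1 − s)·y* = (1 − 0.21) × 1.5428 ≈ 1.2188

c* = 1.22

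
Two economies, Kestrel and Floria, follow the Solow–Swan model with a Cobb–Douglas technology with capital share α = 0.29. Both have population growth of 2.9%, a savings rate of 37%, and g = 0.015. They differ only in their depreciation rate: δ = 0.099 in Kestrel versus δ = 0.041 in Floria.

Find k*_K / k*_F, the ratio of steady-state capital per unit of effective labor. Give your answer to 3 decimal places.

Steady-state k* = [s/(n + g + δ)]^(1/(1−α)), so the ratio is [ (s_K/(n + g + δ)_K) / (s_F/(n + g + δ)_F) ]^1.4085.
s_K/(n + g + δ)_K = 0.37/0.143 = 2.5874; s_F/(n + g + δ)_F = 0.37/0.085 = 4.3529.
Ratio = (2.5874/4.3529)^1.4085 = 0.5944^1.4085 ≈ 0.4806

ratio ≈ 0.481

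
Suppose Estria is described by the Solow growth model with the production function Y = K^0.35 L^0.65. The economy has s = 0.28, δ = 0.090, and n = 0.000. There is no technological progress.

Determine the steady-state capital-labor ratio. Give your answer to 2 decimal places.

k* ≈ 5.73

At the steady state, Δk = 0, so s·k^α = (n + δ)·k.
Dividing both sides by k: k^(1−α) = s / (n + δ).
k^0.65 = 0.28 / (0.000 + 0.090) = 0.28 / 0.090 = 3.1111
k* = 3.1111^(1/0.65) ≈ 5.7323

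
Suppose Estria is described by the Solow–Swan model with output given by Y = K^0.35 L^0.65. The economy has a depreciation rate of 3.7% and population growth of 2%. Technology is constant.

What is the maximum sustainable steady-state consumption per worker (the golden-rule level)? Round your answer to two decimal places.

At the golden rule, f'(k) = n + δ, so α·k^(α−1) = n + δ and k_gold = (α/(n + δ))^(1/(1−α)).
k_gold = (0.35/0.057)^(1/0.65) = 6.1404^1.5385 ≈ 16.3170
c_gold = f(k_gold) − (n + δ)·k_gold = 2.6572 − 0.057×16.3170 ≈ 1.7271

c_gold ≈ 1.73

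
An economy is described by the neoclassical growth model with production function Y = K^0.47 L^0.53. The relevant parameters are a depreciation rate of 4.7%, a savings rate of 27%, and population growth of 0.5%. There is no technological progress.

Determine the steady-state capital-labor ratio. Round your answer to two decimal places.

k* ≈ 22.37

In steady state, investment equals break-even investment: s·k^α = (n + δ)·k.
Rearranging, k^(1−α) = s / (n + δ).
k^0.53 = 0.27 / (0.005 + 0.047) = 0.27 / 0.052 = 5.1923
k* = 5.1923^(1/0.53) ≈ 22.3736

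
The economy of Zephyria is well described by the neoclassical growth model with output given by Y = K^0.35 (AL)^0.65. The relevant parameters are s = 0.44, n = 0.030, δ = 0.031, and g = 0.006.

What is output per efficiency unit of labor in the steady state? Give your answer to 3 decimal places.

y* ≈ 2.755

At the steady state, Δk = 0, so s·k^α = (n + g + δ)·k.
Dividing both sides by k: k^(1−α) = s / (n + g + δ).
k^0.65 = 0.44 / (0.030 + 0.006 + 0.031) = 0.44 / 0.067 = 6.5672
k* = 6.5672^(1/0.65) ≈ 18.0929
y* = (k*)^α = 18.0929^0.35 ≈ 2.7550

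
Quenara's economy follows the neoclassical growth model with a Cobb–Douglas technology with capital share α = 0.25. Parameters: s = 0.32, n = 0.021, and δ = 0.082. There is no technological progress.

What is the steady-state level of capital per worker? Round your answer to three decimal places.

At the steady state, Δk = 0, so s·k^α = (n + δ)·k.
Dividing both sides by k: k^(1−α) = s / (n + δ).
k^0.75 = 0.32 / (0.021 + 0.082) = 0.32 / 0.103 = 3.1068
k* = 3.1068^(1/0.75) ≈ 4.5333

k* ≈ 4.533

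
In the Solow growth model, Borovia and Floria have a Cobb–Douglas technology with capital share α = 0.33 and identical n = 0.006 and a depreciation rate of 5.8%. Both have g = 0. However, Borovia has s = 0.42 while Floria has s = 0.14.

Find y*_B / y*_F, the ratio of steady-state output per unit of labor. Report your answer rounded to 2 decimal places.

ratio ≈ 1.72

Steady-state y* = [s/(n + δ)]^(α/(1−α)), so the ratio is [ (s_B/(n + δ)_B) / (s_F/(n + δ)_F) ]^0.4925.
s_B/(n + δ)_B = 0.42/0.064 = 6.5625; s_F/(n + δ)_F = 0.14/0.064 = 2.1875.
Ratio = (6.5625/2.1875)^0.4925 = 3.0000^0.4925 ≈ 1.7178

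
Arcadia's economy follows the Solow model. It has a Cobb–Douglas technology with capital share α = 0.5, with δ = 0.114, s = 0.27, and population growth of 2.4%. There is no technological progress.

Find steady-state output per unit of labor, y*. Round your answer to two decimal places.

In steady state, investment equals break-even investment: s·k^α = (n + δ)·k.
Dividing both sides by k: k^(1−α) = s / (n + δ).
k^0.5 = 0.27 / (0.024 + 0.114) = 0.27 / 0.138 = 1.9565
k* = 1.9565^(1/0.5) ≈ 3.8279
y* = (k*)^α = 3.8279^0.5 ≈ 1.9565

y* ≈ 1.96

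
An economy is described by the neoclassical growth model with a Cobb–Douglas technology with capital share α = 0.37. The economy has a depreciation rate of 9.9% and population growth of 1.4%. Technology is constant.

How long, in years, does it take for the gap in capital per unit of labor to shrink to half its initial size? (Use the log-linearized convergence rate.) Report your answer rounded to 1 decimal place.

about 9.7 years

Near the steady state the convergence rate is λ = (1 − α)(n + δ).
λ = (1 − 0.37) × 0.113 = 0.63 × 0.113 = 0.07119
Half-life = ln 2 / λ = 0.6931 / 0.07119 ≈ 9.74 years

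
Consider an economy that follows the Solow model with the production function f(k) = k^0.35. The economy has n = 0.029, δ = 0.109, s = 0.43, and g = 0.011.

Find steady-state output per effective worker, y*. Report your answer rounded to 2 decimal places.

At the steady state, Δk = 0, so s·k^α = (n + g + δ)·k.
Rearranging, k^(1−α) = s / (n + g + δ).
k^0.65 = 0.43 / (0.029 + 0.011 + 0.109) = 0.43 / 0.149 = 2.8859
k* = 2.8859^(1/0.65) ≈ 5.1065
y* = (k*)^α = 5.1065^0.35 ≈ 1.7695

y* = 1.77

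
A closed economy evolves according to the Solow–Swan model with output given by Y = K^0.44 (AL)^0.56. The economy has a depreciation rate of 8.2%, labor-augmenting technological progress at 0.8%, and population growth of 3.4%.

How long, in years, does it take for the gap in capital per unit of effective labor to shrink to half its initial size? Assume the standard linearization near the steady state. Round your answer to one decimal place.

Near the steady state the convergence rate is λ = (1 − α)(n + g + δ).
λ = (1 − 0.44) × 0.124 = 0.56 × 0.124 = 0.06944
Half-life = ln 2 / λ = 0.6931 / 0.06944 ≈ 9.98 years

about 10.0 years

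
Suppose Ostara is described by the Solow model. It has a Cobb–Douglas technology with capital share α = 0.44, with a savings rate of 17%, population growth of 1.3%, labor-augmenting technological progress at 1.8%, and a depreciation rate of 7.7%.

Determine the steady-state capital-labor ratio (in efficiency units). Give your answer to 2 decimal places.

k* ≈ 2.25

In steady state, investment equals break-even investment: s·k^α = (n + g + δ)·k.
Rearranging, k^(1−α) = s / (n + g + δ).
k^0.56 = 0.17 / (0.013 + 0.018 + 0.077) = 0.17 / 0.108 = 1.5741
k* = 1.5741^(1/0.56) ≈ 2.2482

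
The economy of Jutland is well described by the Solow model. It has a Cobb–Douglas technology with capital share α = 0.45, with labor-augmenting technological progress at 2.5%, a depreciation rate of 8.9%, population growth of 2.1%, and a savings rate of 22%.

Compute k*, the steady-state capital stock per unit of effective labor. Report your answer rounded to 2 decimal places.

In steady state, investment equals break-even investment: s·k^α = (n + g + δ)·k.
Rearranging, k^(1−α) = s / (n + g + δ).
k^0.55 = 0.22 / (0.021 + 0.025 + 0.089) = 0.22 / 0.135 = 1.6296
k* = 1.6296^(1/0.55) ≈ 2.4300

k* = 2.43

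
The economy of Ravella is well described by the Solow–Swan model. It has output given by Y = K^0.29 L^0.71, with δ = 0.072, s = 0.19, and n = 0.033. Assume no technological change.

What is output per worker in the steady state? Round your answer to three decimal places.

At the steady state, Δk = 0, so s·k^α = (n + δ)·k.
Rearranging, k^(1−α) = s / (n + δ).
k^0.71 = 0.19 / (0.033 + 0.072) = 0.19 / 0.105 = 1.8095
k* = 1.8095^(1/0.71) ≈ 2.3055
y* = (k*)^α = 2.3055^0.29 ≈ 1.2741

y* = 1.274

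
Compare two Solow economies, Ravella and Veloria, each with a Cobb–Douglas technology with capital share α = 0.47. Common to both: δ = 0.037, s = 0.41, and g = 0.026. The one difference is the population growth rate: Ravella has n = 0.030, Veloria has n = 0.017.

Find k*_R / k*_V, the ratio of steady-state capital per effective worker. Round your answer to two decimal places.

ratio ≈ 0.75

Steady-state k* = [s/(n + g + δ)]^(1/(1−α)), so the ratio is [ (s_R/(n + g + δ)_R) / (s_V/(n + g + δ)_V) ]^1.8868.
s_R/(n + g + δ)_R = 0.41/0.093 = 4.4086; s_V/(n + g + δ)_V = 0.41/0.080 = 5.1250.
Ratio = (4.4086/5.1250)^1.8868 = 0.8602^1.8868 ≈ 0.7527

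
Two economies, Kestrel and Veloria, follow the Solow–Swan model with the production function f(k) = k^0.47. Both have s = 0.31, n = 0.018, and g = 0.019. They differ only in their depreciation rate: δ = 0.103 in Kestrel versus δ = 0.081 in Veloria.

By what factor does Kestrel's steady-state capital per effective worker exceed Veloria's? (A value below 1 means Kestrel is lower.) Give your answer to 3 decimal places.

Steady-state k* = [s/(n + g + δ)]^(1/(1−α)), so the ratio is [ (s_K/(n + g + δ)_K) / (s_V/(n + g + δ)_V) ]^1.8868.
s_K/(n + g + δ)_K = 0.31/0.140 = 2.2143; s_V/(n + g + δ)_V = 0.31/0.118 = 2.6271.
Ratio = (2.2143/2.6271)^1.8868 = 0.8429^1.8868 ≈ 0.7244

ratio ≈ 0.724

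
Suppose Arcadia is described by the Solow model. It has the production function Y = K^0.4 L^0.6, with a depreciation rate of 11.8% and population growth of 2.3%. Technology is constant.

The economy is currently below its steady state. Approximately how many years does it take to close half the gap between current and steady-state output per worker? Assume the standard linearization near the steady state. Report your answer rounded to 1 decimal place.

Near the steady state the convergence rate is λ = (1 − α)(n + δ).
λ = (1 − 0.4) × 0.141 = 0.6 × 0.141 = 0.0846
Half-life = ln 2 / λ = 0.6931 / 0.0846 ≈ 8.19 years

about 8.2 years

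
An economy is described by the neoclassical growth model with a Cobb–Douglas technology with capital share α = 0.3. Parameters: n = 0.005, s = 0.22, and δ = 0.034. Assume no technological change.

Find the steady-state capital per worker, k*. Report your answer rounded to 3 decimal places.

k* = 11.840

Steady state requires s·f(k) = (n + δ)·k, i.e. s·k^α = (n + δ)·k.
Dividing both sides by k: k^(1−α) = s / (n + δ).
k^0.7 = 0.22 / (0.005 + 0.034) = 0.22 / 0.039 = 5.6410
k* = 5.6410^(1/0.7) ≈ 11.8404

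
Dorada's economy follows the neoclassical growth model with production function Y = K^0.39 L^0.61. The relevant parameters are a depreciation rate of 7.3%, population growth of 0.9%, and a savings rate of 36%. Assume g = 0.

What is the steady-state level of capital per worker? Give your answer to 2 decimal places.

k* ≈ 11.30

Steady state requires s·f(k) = (n + δ)·k, i.e. s·k^α = (n + δ)·k.
Dividing both sides by k: k^(1−α) = s / (n + δ).
k^0.61 = 0.36 / (0.009 + 0.073) = 0.36 / 0.082 = 4.3902
k* = 4.3902^(1/0.61) ≈ 11.3045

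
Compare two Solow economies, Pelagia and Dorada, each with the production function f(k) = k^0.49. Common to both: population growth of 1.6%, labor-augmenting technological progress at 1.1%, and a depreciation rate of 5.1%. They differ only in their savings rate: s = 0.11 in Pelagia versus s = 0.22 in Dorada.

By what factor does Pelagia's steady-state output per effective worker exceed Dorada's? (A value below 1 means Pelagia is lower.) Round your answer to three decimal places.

Steady-state y* = [s/(n + g + δ)]^(α/(1−α)), so the ratio is [ (s_P/(n + g + δ)_P) / (s_D/(n + g + δ)_D) ]^0.9608.
s_P/(n + g + δ)_P = 0.11/0.078 = 1.4103; s_D/(n + g + δ)_D = 0.22/0.078 = 2.8205.
Ratio = (1.4103/2.8205)^0.9608 = 0.5000^0.9608 ≈ 0.5138

y*_P / y*_D ≈ 0.514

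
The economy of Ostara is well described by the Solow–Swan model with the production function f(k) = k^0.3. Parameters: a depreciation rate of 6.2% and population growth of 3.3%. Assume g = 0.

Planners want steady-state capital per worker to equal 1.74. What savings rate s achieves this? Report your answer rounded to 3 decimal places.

At the steady state, Δk = 0, so s·k^α = (n + δ)·k.
So s / (n + δ) = (k*)^(1−α) = 1.74^0.7 = 1.4736.
Therefore s = 1.4736 × (n + δ) = 1.4736 × 0.095 = 0.1400.

s ≈ 0.140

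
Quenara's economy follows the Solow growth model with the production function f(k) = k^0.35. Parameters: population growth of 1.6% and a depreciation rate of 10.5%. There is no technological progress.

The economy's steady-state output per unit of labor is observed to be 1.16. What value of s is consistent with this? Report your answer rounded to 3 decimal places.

Steady state requires s·f(k) = (n + δ)·k, i.e. s·k^α = (n + δ)·k.
Since y* = [s/(n + δ)]^(α/(1−α)), we have s/(n + δ) = (y*)^((1−α)/α) = 1.16^1.8571 = 1.3174.
Therefore s = 1.3174 × (n + δ) = 1.3174 × 0.121 = 0.1594.

s ≈ 0.159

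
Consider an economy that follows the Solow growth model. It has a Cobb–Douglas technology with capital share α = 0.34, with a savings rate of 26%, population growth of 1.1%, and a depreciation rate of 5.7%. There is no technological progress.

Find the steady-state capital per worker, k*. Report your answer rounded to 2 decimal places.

Steady state requires s·f(k) = (n + δ)·k, i.e. s·k^α = (n + δ)·k.
Dividing both sides by k: k^(1−α) = s / (n + δ).
k^0.66 = 0.26 / (0.011 + 0.057) = 0.26 / 0.068 = 3.8235
k* = 3.8235^(1/0.66) ≈ 7.6299

k* ≈ 7.63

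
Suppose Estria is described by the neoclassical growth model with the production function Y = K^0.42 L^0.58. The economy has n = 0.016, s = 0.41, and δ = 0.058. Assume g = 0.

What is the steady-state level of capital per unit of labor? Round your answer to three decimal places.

k* = 19.142

Steady state requires s·f(k) = (n + δ)·k, i.e. s·k^α = (n + δ)·k.
Dividing both sides by k: k^(1−α) = s / (n + δ).
k^0.58 = 0.41 / (0.016 + 0.058) = 0.41 / 0.074 = 5.5405
k* = 5.5405^(1/0.58) ≈ 19.1417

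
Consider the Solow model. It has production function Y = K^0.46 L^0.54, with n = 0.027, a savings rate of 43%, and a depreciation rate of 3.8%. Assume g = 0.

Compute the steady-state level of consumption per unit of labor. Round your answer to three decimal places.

Steady state requires s·f(k) = (n + δ)·k, i.e. s·k^α = (n + δ)·k.
Rearranging, k^(1−α) = s / (n + δ).
k^0.54 = 0.43 / (0.027 + 0.038) = 0.43 / 0.065 = 6.6154
k* = 6.6154^(1/0.54) ≈ 33.0787
y* = (k*)^α = 33.0787^0.46 ≈ 5.0003
c* = (1 − s)·y* = (1 − 0.43) × 5.0003 ≈ 2.8502

c* = 2.850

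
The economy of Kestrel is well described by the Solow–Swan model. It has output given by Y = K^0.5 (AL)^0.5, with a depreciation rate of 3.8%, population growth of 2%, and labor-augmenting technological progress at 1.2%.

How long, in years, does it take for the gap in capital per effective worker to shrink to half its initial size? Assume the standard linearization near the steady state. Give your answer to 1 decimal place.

Near the steady state the convergence rate is λ = (1 − α)(n + g + δ).
λ = (1 − 0.5) × 0.070 = 0.5 × 0.070 = 0.0350
Half-life = ln 2 / λ = 0.6931 / 0.0350 ≈ 19.80 years

about 19.8 years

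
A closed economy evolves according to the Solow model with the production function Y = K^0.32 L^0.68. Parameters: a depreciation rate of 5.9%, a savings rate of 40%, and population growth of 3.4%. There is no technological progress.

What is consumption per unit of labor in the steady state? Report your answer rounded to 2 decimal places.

c* ≈ 1.19

In steady state, investment equals break-even investment: s·k^α = (n + δ)·k.
Dividing both sides by k: k^(1−α) = s / (n + δ).
k^0.68 = 0.40 / (0.034 + 0.059) = 0.40 / 0.093 = 4.3011
k* = 4.3011^(1/0.68) ≈ 8.5454
y* = (k*)^α = 8.5454^0.32 ≈ 1.9868
c* = (1 − s)·y* = (1 − 0.40) × 1.9868 ≈ 1.1921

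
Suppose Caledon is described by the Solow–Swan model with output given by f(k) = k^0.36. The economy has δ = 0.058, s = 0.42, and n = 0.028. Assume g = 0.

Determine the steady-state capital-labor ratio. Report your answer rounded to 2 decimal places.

In steady state, investment equals break-even investment: s·k^α = (n + δ)·k.
Dividing both sides by k: k^(1−α) = s / (n + δ).
k^0.64 = 0.42 / (0.028 + 0.058) = 0.42 / 0.086 = 4.8837
k* = 4.8837^(1/0.64) ≈ 11.9171

k* ≈ 11.92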